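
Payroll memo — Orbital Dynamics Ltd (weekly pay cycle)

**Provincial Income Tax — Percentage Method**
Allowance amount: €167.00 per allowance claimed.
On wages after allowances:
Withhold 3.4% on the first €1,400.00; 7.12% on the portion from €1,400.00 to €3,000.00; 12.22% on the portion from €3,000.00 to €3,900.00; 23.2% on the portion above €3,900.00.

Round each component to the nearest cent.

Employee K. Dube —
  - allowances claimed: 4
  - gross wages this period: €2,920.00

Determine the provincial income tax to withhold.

Provincial Income Tax: taxable = €2,920.00 − 4×€167.00 = €2,252.00
  €47.60 + 7.12% × (€2,252.00 − €1,400.00) = €47.60 + 7.12% × €852.00 = €108.26

€108.26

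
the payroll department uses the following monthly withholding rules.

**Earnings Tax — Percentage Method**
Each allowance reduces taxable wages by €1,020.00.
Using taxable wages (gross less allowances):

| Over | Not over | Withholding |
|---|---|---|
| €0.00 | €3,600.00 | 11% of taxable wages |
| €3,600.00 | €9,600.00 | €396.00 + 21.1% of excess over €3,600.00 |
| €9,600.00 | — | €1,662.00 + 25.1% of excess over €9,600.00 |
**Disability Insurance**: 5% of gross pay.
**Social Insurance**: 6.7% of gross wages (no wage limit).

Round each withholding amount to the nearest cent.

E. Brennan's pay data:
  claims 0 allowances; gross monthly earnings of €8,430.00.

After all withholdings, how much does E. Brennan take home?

€6,028.56

Earnings Tax: taxable = €8,430.00
  €396.00 + 21.1% × (€8,430.00 − €3,600.00) = €396.00 + 21.1% × €4,830.00 = €1,415.13
Disability Insurance: 5% × €8,430.00 = €421.50
Social Insurance: 6.7% × €8,430.00 = €564.81
Total withheld: €1,415.13 + €421.50 + €564.81 = €2,401.44
Net pay: €8,430.00 − €2,401.44 = €6,028.56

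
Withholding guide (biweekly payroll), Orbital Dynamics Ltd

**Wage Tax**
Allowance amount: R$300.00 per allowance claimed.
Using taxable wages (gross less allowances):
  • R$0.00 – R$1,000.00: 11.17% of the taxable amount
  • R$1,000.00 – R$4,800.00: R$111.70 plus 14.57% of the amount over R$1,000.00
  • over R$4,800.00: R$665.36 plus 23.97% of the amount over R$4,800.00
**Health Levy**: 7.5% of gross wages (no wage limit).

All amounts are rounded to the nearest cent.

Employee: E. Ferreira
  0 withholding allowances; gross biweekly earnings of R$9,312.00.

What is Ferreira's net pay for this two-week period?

R$6,866.71

Wage Tax: taxable = R$9,312.00
  R$665.36 + 23.97% × (R$9,312.00 − R$4,800.00) = R$665.36 + 23.97% × R$4,512.00 = R$1,746.89
Health Levy: 7.5% × R$9,312.00 = R$698.40
Total withheld: R$1,746.89 + R$698.40 = R$2,445.29
Net pay: R$9,312.00 − R$2,445.29 = R$6,866.71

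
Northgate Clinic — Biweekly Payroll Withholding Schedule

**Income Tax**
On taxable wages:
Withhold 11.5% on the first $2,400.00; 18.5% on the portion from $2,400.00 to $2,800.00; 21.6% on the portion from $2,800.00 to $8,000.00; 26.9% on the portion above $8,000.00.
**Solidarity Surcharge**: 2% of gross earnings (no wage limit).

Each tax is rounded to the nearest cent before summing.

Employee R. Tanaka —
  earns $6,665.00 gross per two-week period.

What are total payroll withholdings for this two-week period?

Income Tax: taxable = $6,665.00
  $350.00 + 21.6% × ($6,665.00 − $2,800.00) = $350.00 + 21.6% × $3,865.00 = $1,184.84
Solidarity Surcharge: 2% × $6,665.00 = $133.30
Total: $1,184.84 + $133.30 = $1,318.14

$1,318.14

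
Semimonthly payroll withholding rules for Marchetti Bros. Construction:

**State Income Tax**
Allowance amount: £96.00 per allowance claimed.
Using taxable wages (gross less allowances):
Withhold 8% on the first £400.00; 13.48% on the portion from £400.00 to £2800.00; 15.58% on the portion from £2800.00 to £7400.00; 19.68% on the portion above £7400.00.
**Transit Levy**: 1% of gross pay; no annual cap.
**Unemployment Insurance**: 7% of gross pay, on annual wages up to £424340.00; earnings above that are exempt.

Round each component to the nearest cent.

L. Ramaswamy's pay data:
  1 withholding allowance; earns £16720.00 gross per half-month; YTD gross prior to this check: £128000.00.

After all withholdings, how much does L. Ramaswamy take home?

£12494.92

State Income Tax: taxable = £16720.00 − 1×£96.00 = £16624.00
  £1072.20 + 19.68% × (£16624.00 − £7400.00) = £1072.20 + 19.68% × £9224.00 = £2887.48
Transit Levy: 1% × £16720.00 = £167.20
Unemployment Insurance: 7% × £16720.00 = £1170.40
Total withheld: £2887.48 + £167.20 + £1170.40 = £4225.08
Net pay: £16720.00 − £4225.08 = £12494.92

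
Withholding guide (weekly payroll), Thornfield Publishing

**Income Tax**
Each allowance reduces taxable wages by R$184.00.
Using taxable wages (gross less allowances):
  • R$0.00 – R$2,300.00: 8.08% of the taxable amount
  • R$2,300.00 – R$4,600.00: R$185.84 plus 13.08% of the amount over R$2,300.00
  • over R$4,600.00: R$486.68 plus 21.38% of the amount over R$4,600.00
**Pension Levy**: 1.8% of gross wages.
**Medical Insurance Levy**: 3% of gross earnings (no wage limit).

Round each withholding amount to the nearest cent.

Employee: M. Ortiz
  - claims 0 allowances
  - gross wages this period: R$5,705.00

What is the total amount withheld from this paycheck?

Income Tax: taxable = R$5,705.00
  R$486.68 + 21.38% × (R$5,705.00 − R$4,600.00) = R$486.68 + 21.38% × R$1,105.00 = R$722.93
Pension Levy: 1.8% × R$5,705.00 = R$102.69
Medical Insurance Levy: 3% × R$5,705.00 = R$171.15
Total: R$722.93 + R$102.69 + R$171.15 = R$996.77

R$996.77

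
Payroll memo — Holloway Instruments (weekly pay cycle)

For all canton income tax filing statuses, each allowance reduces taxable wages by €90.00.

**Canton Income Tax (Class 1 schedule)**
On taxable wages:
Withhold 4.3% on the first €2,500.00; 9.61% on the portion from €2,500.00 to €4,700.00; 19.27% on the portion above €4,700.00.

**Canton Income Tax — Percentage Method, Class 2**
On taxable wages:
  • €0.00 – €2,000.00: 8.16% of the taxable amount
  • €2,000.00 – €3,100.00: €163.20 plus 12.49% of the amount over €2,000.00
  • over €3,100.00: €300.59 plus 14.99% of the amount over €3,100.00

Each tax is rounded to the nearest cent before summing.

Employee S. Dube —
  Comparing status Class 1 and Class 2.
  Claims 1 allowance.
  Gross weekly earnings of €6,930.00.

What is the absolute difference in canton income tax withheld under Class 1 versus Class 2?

Canton Income Tax (Class 1): taxable = €6,930.00 − 1×€90.00 = €6,840.00
  €318.92 + 19.27% × (€6,840.00 − €4,700.00) = €318.92 + 19.27% × €2,140.00 = €731.30
Canton Income Tax (Class 2): taxable = €6,930.00 − 1×€90.00 = €6,840.00
  €300.59 + 14.99% × (€6,840.00 − €3,100.00) = €300.59 + 14.99% × €3,740.00 = €861.22
Difference: |€731.30 − €861.22| = €129.92 (higher under Class 2)

€129.92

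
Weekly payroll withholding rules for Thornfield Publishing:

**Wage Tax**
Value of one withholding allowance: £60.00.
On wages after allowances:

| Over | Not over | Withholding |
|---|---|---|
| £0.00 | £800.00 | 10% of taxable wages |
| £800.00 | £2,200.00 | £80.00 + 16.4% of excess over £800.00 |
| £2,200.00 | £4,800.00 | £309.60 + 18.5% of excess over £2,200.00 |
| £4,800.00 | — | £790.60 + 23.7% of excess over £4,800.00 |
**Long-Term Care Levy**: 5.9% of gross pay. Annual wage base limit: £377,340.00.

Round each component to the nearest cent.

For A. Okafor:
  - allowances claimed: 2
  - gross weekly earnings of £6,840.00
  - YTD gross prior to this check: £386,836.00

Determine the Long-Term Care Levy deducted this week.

£0.00

Long-Term Care Levy: YTD £386,836.00 ≥ cap £377,340.00 → £0.00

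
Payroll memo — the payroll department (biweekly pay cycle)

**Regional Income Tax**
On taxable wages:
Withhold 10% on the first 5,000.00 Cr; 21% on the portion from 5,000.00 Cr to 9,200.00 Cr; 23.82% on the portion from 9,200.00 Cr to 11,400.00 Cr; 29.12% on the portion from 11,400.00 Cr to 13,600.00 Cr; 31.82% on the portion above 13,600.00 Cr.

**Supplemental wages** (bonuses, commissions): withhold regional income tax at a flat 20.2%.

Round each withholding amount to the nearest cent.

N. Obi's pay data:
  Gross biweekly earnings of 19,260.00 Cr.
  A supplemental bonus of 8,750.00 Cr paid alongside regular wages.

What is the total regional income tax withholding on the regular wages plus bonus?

6,115.19 Cr

Regional Income Tax: taxable = 19,260.00 Cr
  2,546.68 Cr + 31.82% × (19,260.00 Cr − 13,600.00 Cr) = 2,546.68 Cr + 31.82% × 5,660.00 Cr = 4,347.69 Cr
Supplemental (20.2% flat on bonus): 20.2% × 8,750.00 Cr = 1,767.50 Cr
Total regional income tax: 4,347.69 Cr + 1,767.50 Cr = 6,115.19 Cr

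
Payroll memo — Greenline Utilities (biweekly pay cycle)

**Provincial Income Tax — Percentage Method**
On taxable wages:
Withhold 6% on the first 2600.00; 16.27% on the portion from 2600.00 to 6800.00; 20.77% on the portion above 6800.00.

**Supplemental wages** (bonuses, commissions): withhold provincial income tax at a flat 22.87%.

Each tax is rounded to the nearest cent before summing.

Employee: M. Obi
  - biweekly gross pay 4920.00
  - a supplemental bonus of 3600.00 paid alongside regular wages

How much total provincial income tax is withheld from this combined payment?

1356.78

Provincial Income Tax: taxable = 4920.00
  156.00 + 16.27% × (4920.00 − 2600.00) = 156.00 + 16.27% × 2320.00 = 533.46
Supplemental (22.87% flat on bonus): 22.87% × 3600.00 = 823.32
Total provincial income tax: 533.46 + 823.32 = 1356.78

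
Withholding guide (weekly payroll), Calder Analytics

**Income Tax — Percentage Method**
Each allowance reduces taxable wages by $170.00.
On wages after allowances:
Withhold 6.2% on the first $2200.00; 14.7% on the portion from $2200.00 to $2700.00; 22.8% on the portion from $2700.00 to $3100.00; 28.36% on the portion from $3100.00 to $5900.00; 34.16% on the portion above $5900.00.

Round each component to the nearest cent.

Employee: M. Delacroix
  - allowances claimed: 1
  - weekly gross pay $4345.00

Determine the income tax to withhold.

$605.97

Income Tax: taxable = $4345.00 − 1×$170.00 = $4175.00
  $301.10 + 28.36% × ($4175.00 − $3100.00) = $301.10 + 28.36% × $1075.00 = $605.97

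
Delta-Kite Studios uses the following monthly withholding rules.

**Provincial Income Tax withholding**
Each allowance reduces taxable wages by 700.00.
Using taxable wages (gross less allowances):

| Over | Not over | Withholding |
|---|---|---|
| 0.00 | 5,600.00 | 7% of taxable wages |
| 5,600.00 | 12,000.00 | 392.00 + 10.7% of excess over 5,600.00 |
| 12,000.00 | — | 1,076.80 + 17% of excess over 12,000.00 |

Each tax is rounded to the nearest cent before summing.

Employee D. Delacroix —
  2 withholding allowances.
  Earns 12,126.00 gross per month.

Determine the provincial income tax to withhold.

940.48

Provincial Income Tax: taxable = 12,126.00 − 2×700.00 = 10,726.00
  392.00 + 10.7% × (10,726.00 − 5,600.00) = 392.00 + 10.7% × 5,126.00 = 940.48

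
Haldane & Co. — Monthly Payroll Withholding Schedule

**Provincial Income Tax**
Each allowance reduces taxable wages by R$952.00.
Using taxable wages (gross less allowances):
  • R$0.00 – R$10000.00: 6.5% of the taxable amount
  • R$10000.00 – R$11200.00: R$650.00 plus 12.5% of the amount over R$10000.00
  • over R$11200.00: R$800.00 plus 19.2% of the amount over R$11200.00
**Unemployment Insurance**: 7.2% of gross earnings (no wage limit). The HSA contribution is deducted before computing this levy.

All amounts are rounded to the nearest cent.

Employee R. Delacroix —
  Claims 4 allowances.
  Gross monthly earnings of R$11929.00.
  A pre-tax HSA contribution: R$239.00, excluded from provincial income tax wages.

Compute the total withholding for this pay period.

Provincial Income Tax: taxable = R$11929.00 − R$239.00 − 4×R$952.00 = R$7882.00
  6.5% × R$7882.00 = R$512.33
Unemployment Insurance: 7.2% × R$11690.00 = R$841.68
Total: R$512.33 + R$841.68 = R$1354.01

R$1354.01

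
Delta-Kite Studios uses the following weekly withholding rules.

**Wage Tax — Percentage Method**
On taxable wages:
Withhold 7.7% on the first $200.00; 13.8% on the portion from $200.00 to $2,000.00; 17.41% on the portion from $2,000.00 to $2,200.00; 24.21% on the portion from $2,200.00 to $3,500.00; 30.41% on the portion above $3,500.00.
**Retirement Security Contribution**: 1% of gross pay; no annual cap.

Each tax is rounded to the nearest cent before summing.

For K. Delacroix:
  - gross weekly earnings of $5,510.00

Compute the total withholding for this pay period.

Wage Tax: taxable = $5,510.00
  $613.35 + 30.41% × ($5,510.00 − $3,500.00) = $613.35 + 30.41% × $2,010.00 = $1,224.59
Retirement Security Contribution: 1% × $5,510.00 = $55.10
Total: $1,224.59 + $55.10 = $1,279.69

$1,279.69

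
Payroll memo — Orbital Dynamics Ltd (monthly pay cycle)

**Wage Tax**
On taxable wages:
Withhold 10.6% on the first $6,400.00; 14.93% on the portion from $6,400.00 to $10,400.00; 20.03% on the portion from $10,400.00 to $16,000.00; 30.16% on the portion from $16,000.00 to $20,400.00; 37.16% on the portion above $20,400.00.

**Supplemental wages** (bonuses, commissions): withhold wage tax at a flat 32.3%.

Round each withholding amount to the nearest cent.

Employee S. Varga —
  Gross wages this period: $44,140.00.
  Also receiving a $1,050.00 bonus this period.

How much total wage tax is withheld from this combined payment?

Wage Tax: taxable = $44,140.00
  $3,724.32 + 37.16% × ($44,140.00 − $20,400.00) = $3,724.32 + 37.16% × $23,740.00 = $12,546.10
Supplemental (32.3% flat on bonus): 32.3% × $1,050.00 = $339.15
Total wage tax: $12,546.10 + $339.15 = $12,885.25

$12,885.25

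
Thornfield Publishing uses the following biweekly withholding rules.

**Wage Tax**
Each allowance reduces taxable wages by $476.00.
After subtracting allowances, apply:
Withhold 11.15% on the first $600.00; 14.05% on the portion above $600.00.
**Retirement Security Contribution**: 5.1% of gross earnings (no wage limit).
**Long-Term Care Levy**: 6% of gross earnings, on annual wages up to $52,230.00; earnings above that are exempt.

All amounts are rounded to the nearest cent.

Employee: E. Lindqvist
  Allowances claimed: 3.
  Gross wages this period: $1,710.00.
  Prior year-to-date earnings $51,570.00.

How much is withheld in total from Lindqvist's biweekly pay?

Wage Tax: taxable = $1,710.00 − 3×$476.00 = $282.00
  11.15% × $282.00 = $31.44
Retirement Security Contribution: 5.1% × $1,710.00 = $87.21
Long-Term Care Levy: cap $52,230.00 − YTD $51,570.00 = $660.00 subject; 6% × $660.00 = $39.60
Total: $31.44 + $87.21 + $39.60 = $158.25

$158.25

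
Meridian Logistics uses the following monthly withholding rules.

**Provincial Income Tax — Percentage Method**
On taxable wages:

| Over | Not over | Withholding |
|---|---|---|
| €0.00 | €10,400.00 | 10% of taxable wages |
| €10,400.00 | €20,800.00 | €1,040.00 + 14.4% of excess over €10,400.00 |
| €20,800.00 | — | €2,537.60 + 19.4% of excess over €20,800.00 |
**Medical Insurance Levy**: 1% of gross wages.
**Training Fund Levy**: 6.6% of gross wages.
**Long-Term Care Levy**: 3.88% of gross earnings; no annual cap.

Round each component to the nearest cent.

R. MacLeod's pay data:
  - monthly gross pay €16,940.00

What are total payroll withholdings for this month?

€3,926.47

Provincial Income Tax: taxable = €16,940.00
  €1,040.00 + 14.4% × (€16,940.00 − €10,400.00) = €1,040.00 + 14.4% × €6,540.00 = €1,981.76
Medical Insurance Levy: 1% × €16,940.00 = €169.40
Training Fund Levy: 6.6% × €16,940.00 = €1,118.04
Long-Term Care Levy: 3.88% × €16,940.00 = €657.27
Total: €1,981.76 + €169.40 + €1,118.04 + €657.27 = €3,926.47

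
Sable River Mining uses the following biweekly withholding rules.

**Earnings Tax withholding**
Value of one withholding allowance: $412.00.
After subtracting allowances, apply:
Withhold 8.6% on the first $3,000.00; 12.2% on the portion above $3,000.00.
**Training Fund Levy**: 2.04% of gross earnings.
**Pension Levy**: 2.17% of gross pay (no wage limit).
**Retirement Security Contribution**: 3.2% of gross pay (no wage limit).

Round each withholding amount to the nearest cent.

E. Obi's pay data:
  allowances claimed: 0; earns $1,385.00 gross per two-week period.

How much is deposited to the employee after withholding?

$1,163.27

Earnings Tax: taxable = $1,385.00
  8.6% × $1,385.00 = $119.11
Training Fund Levy: 2.04% × $1,385.00 = $28.25
Pension Levy: 2.17% × $1,385.00 = $30.05
Retirement Security Contribution: 3.2% × $1,385.00 = $44.32
Total withheld: $119.11 + $28.25 + $30.05 + $44.32 = $221.73
Net pay: $1,385.00 − $221.73 = $1,163.27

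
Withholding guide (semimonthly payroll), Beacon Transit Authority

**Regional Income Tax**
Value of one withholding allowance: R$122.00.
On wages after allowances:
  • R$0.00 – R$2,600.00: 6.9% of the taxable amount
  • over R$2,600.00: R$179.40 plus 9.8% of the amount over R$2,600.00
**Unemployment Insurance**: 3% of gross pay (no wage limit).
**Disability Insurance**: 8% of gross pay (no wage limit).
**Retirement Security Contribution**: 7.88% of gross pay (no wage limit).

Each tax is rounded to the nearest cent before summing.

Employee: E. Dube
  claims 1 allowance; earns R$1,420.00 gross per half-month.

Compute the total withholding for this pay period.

Regional Income Tax: taxable = R$1,420.00 − 1×R$122.00 = R$1,298.00
  6.9% × R$1,298.00 = R$89.56
Unemployment Insurance: 3% × R$1,420.00 = R$42.60
Disability Insurance: 8% × R$1,420.00 = R$113.60
Retirement Security Contribution: 7.88% × R$1,420.00 = R$111.90
Total: R$89.56 + R$42.60 + R$113.60 + R$111.90 = R$357.66

R$357.66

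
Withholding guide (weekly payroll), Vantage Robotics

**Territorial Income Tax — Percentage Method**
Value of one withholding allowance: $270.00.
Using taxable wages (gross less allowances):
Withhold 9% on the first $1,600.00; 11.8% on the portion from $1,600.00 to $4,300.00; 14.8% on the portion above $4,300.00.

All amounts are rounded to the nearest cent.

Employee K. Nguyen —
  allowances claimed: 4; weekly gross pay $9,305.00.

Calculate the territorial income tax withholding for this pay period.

Territorial Income Tax: taxable = $9,305.00 − 4×$270.00 = $8,225.00
  $462.60 + 14.8% × ($8,225.00 − $4,300.00) = $462.60 + 14.8% × $3,925.00 = $1,043.50

$1,043.50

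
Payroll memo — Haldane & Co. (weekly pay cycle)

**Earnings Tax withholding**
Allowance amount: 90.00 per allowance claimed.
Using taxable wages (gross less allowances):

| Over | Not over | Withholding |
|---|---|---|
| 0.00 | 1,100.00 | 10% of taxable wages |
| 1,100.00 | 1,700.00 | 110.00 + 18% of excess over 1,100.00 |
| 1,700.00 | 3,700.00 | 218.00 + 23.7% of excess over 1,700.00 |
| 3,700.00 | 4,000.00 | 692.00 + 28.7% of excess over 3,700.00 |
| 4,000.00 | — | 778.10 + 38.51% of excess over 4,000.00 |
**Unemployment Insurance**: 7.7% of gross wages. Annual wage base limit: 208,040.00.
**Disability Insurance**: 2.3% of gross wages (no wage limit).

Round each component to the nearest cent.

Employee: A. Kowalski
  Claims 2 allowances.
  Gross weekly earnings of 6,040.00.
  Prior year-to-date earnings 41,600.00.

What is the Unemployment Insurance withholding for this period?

465.08

Unemployment Insurance: 7.7% × 6,040.00 = 465.08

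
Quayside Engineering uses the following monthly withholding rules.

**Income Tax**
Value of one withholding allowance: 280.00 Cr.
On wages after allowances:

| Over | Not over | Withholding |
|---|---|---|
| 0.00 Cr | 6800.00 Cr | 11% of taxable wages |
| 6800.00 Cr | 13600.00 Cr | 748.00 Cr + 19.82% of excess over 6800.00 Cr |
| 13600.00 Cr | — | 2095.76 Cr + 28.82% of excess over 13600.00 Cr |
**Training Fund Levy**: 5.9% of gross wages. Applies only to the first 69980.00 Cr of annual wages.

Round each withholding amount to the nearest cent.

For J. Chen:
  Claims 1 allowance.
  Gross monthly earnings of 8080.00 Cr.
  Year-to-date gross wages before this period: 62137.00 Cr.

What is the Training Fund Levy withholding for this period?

462.74 Cr

Training Fund Levy: cap 69980.00 Cr − YTD 62137.00 Cr = 7843.00 Cr subject; 5.9% × 7843.00 Cr = 462.74 Cr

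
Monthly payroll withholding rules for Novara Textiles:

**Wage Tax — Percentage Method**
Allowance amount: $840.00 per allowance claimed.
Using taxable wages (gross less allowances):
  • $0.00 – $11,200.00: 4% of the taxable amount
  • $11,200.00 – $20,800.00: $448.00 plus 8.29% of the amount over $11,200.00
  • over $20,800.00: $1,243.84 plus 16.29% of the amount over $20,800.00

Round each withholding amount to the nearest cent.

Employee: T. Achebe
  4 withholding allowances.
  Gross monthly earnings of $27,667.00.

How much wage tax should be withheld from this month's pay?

$1,815.13

Wage Tax: taxable = $27,667.00 − 4×$840.00 = $24,307.00
  $1,243.84 + 16.29% × ($24,307.00 − $20,800.00) = $1,243.84 + 16.29% × $3,507.00 = $1,815.13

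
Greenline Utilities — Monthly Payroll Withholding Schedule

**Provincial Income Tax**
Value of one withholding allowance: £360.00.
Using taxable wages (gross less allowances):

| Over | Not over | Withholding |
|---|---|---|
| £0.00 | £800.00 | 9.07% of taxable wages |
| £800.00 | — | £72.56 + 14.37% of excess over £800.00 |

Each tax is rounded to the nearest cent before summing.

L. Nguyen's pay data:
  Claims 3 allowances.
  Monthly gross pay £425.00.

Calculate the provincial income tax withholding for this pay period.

Provincial Income Tax: taxable = £425.00 − 3×£360.00 = £-655.00
  Taxable ≤ 0 → £0.00

£0.00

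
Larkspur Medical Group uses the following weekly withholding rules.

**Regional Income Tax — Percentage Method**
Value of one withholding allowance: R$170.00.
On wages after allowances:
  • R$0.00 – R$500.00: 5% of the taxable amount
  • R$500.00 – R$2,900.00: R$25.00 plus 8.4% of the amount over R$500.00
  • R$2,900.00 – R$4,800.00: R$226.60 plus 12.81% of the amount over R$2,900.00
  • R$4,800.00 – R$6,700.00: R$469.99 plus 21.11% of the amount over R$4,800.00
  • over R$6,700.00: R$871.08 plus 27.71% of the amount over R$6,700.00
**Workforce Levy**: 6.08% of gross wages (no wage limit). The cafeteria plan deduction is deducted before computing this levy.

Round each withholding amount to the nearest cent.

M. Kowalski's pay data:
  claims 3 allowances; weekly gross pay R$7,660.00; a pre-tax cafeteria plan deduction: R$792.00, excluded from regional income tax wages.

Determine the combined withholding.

Regional Income Tax: taxable = R$7,660.00 − R$792.00 − 3×R$170.00 = R$6,358.00
  R$469.99 + 21.11% × (R$6,358.00 − R$4,800.00) = R$469.99 + 21.11% × R$1,558.00 = R$798.88
Workforce Levy: 6.08% × R$6,868.00 = R$417.57
Total: R$798.88 + R$417.57 = R$1,216.45

R$1,216.45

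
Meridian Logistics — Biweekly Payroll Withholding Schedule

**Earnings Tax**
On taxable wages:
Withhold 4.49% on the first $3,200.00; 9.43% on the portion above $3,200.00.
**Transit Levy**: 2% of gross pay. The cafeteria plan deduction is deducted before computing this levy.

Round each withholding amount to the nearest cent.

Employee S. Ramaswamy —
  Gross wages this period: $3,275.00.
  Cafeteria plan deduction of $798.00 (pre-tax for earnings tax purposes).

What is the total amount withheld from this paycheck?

$160.76

Earnings Tax: taxable = $3,275.00 − $798.00 = $2,477.00
  4.49% × $2,477.00 = $111.22
Transit Levy: 2% × $2,477.00 = $49.54
Total: $111.22 + $49.54 = $160.76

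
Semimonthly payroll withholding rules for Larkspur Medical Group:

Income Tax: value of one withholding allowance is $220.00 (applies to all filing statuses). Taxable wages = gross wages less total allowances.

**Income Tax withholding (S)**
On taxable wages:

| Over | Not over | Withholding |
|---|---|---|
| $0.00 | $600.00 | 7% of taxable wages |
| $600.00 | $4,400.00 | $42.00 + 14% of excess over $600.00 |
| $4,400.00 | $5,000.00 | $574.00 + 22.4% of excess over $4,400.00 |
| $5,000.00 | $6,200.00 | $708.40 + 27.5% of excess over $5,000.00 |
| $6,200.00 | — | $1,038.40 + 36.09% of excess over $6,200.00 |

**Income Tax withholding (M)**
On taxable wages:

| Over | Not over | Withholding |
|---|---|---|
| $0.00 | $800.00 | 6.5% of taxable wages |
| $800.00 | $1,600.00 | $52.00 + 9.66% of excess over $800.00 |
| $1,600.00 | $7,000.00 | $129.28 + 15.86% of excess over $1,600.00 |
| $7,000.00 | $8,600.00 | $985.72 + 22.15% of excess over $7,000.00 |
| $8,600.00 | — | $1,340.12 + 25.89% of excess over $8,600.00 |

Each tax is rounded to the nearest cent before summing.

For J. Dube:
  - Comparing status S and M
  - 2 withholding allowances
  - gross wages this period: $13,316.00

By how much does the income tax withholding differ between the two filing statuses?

Income Tax (S): taxable = $13,316.00 − 2×$220.00 = $12,876.00
  $1,038.40 + 36.09% × ($12,876.00 − $6,200.00) = $1,038.40 + 36.09% × $6,676.00 = $3,447.77
Income Tax (M): taxable = $13,316.00 − 2×$220.00 = $12,876.00
  $1,340.12 + 25.89% × ($12,876.00 − $8,600.00) = $1,340.12 + 25.89% × $4,276.00 = $2,447.18
Difference: |$3,447.77 − $2,447.18| = $1,000.59 (higher under S)

$1,000.59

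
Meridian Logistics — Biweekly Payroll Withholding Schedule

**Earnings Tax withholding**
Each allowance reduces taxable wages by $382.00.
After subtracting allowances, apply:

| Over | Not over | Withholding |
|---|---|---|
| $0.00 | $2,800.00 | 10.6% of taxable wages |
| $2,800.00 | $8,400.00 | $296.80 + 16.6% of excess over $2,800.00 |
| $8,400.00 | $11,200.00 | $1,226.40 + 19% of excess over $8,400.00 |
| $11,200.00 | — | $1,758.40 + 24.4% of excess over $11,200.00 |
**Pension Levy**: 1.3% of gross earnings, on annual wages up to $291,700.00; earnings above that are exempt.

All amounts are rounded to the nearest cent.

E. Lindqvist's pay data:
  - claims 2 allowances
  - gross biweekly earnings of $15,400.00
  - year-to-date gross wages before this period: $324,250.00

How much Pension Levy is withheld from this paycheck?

Pension Levy: YTD $324,250.00 ≥ cap $291,700.00 → $0.00

$0.00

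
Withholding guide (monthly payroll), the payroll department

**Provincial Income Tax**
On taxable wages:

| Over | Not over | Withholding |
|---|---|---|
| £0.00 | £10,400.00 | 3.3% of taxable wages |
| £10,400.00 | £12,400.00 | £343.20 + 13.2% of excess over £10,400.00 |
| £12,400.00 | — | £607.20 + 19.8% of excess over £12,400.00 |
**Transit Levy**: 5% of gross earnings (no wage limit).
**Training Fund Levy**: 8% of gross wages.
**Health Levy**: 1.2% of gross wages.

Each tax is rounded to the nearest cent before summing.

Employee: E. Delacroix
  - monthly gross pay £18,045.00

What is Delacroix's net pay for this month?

£13,757.70

Provincial Income Tax: taxable = £18,045.00
  £607.20 + 19.8% × (£18,045.00 − £12,400.00) = £607.20 + 19.8% × £5,645.00 = £1,724.91
Transit Levy: 5% × £18,045.00 = £902.25
Training Fund Levy: 8% × £18,045.00 = £1,443.60
Health Levy: 1.2% × £18,045.00 = £216.54
Total withheld: £1,724.91 + £902.25 + £1,443.60 + £216.54 = £4,287.30
Net pay: £18,045.00 − £4,287.30 = £13,757.70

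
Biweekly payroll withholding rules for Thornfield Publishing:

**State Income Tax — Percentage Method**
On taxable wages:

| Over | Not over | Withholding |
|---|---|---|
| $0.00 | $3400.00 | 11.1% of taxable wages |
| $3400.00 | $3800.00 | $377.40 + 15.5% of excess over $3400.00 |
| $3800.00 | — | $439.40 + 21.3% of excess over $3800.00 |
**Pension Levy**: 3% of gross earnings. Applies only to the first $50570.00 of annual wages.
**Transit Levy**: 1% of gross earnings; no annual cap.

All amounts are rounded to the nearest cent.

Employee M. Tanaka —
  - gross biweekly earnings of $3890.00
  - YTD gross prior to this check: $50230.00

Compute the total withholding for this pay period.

State Income Tax: taxable = $3890.00
  $439.40 + 21.3% × ($3890.00 − $3800.00) = $439.40 + 21.3% × $90.00 = $458.57
Pension Levy: cap $50570.00 − YTD $50230.00 = $340.00 subject; 3% × $340.00 = $10.20
Transit Levy: 1% × $3890.00 = $38.90
Total: $458.57 + $10.20 + $38.90 = $507.67

$507.67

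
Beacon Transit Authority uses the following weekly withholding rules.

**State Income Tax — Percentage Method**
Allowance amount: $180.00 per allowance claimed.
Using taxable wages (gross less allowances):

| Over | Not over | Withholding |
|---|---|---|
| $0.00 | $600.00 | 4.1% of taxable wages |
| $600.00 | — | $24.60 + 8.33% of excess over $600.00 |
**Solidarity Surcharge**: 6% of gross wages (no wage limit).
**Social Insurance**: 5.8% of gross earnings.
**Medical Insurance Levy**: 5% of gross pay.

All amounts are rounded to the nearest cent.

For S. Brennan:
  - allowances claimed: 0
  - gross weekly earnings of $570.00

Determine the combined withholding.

State Income Tax: taxable = $570.00
  4.1% × $570.00 = $23.37
Solidarity Surcharge: 6% × $570.00 = $34.20
Social Insurance: 5.8% × $570.00 = $33.06
Medical Insurance Levy: 5% × $570.00 = $28.50
Total: $23.37 + $34.20 + $33.06 + $28.50 = $119.13

$119.13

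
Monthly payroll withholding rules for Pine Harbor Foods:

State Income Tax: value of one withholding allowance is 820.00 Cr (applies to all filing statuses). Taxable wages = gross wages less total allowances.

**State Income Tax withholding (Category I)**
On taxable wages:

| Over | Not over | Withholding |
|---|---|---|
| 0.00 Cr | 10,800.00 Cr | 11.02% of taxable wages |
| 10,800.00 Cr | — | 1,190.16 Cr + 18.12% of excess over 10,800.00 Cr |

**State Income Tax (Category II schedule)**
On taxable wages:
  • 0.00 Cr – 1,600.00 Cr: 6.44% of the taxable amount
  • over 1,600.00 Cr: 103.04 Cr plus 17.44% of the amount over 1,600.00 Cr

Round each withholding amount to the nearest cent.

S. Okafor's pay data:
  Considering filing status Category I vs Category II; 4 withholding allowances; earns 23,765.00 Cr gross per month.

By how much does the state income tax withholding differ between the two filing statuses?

451.50 Cr

State Income Tax (Category I): taxable = 23,765.00 Cr − 4×820.00 Cr = 20,485.00 Cr
  1,190.16 Cr + 18.12% × (20,485.00 Cr − 10,800.00 Cr) = 1,190.16 Cr + 18.12% × 9,685.00 Cr = 2,945.08 Cr
State Income Tax (Category II): taxable = 23,765.00 Cr − 4×820.00 Cr = 20,485.00 Cr
  103.04 Cr + 17.44% × (20,485.00 Cr − 1,600.00 Cr) = 103.04 Cr + 17.44% × 18,885.00 Cr = 3,396.58 Cr
Difference: |2,945.08 Cr − 3,396.58 Cr| = 451.50 Cr (higher under Category II)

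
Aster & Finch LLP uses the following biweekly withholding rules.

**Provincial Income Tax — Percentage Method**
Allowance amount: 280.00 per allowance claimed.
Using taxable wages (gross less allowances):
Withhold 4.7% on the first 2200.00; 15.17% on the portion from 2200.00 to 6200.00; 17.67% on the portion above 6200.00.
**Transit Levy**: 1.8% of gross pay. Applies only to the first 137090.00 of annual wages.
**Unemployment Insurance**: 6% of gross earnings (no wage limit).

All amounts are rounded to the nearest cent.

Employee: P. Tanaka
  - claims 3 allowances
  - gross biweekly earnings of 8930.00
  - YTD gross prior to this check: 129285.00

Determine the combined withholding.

Provincial Income Tax: taxable = 8930.00 − 3×280.00 = 8090.00
  710.20 + 17.67% × (8090.00 − 6200.00) = 710.20 + 17.67% × 1890.00 = 1044.16
Transit Levy: cap 137090.00 − YTD 129285.00 = 7805.00 subject; 1.8% × 7805.00 = 140.49
Unemployment Insurance: 6% × 8930.00 = 535.80
Total: 1044.16 + 140.49 + 535.80 = 1720.45

1720.45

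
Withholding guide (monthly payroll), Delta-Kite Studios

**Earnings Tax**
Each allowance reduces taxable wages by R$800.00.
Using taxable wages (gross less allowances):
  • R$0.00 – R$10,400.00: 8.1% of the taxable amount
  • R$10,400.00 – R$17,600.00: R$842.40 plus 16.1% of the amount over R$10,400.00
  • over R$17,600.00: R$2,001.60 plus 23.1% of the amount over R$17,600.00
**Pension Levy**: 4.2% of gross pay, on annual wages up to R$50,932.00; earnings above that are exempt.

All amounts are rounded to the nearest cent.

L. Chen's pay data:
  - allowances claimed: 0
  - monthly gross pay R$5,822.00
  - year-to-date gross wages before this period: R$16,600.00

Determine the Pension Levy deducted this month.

R$244.52

Pension Levy: 4.2% × R$5,822.00 = R$244.52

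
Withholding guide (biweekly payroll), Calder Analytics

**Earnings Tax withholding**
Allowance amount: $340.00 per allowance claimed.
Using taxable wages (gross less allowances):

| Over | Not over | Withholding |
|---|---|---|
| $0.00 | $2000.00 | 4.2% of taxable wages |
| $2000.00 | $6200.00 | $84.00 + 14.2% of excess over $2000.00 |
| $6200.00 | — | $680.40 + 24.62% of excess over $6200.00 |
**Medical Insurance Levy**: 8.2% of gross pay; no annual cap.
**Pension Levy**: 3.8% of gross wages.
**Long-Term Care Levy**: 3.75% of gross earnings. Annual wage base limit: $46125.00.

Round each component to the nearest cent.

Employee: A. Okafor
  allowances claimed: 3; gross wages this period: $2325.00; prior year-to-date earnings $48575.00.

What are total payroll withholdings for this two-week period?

$333.81

Earnings Tax: taxable = $2325.00 − 3×$340.00 = $1305.00
  4.2% × $1305.00 = $54.81
Medical Insurance Levy: 8.2% × $2325.00 = $190.65
Pension Levy: 3.8% × $2325.00 = $88.35
Long-Term Care Levy: YTD $48575.00 ≥ cap $46125.00 → $0.00
Total: $54.81 + $190.65 + $88.35 + $0.00 = $333.81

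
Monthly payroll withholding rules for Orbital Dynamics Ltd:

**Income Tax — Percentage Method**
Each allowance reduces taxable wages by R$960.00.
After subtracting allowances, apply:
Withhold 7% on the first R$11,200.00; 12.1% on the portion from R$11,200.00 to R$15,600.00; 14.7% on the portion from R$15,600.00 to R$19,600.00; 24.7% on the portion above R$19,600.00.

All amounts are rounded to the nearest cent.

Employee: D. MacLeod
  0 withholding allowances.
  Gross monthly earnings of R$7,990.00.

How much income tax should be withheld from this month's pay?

R$559.30

Income Tax: taxable = R$7,990.00
  7% × R$7,990.00 = R$559.30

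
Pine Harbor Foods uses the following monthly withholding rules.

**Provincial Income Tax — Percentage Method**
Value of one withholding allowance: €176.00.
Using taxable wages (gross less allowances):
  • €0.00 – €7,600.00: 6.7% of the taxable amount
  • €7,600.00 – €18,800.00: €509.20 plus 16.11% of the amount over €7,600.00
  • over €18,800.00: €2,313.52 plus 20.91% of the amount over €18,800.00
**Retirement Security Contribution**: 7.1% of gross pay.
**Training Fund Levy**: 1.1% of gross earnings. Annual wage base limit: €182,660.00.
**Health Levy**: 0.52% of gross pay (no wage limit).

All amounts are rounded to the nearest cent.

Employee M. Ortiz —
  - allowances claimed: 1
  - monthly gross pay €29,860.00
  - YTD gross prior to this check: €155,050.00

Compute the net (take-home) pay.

Provincial Income Tax: taxable = €29,860.00 − 1×€176.00 = €29,684.00
  €2,313.52 + 20.91% × (€29,684.00 − €18,800.00) = €2,313.52 + 20.91% × €10,884.00 = €4,589.36
Retirement Security Contribution: 7.1% × €29,860.00 = €2,120.06
Training Fund Levy: cap €182,660.00 − YTD €155,050.00 = €27,610.00 subject; 1.1% × €27,610.00 = €303.71
Health Levy: 0.52% × €29,860.00 = €155.27
Total withheld: €4,589.36 + €2,120.06 + €303.71 + €155.27 = €7,168.40
Net pay: €29,860.00 − €7,168.40 = €22,691.60

€22,691.60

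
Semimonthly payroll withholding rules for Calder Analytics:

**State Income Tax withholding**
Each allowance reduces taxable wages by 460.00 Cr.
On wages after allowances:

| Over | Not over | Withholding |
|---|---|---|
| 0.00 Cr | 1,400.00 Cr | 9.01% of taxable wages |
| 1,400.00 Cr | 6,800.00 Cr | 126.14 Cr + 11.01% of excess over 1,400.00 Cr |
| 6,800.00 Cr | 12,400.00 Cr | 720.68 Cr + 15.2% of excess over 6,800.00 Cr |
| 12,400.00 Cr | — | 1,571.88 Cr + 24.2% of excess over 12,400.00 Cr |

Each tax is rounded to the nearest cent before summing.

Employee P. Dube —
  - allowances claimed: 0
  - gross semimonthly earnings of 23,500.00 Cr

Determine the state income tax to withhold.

4,258.08 Cr

State Income Tax: taxable = 23,500.00 Cr
  1,571.88 Cr + 24.2% × (23,500.00 Cr − 12,400.00 Cr) = 1,571.88 Cr + 24.2% × 11,100.00 Cr = 4,258.08 Cr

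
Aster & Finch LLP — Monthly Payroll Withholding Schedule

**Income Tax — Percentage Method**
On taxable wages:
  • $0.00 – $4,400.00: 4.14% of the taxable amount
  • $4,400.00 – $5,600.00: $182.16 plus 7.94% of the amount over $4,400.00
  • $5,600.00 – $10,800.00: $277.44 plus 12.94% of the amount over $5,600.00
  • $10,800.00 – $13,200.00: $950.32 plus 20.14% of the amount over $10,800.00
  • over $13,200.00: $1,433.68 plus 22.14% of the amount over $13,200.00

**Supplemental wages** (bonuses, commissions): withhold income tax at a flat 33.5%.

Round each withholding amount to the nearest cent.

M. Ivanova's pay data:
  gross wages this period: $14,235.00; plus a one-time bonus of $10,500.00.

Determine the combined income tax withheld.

Income Tax: taxable = $14,235.00
  $1,433.68 + 22.14% × ($14,235.00 − $13,200.00) = $1,433.68 + 22.14% × $1,035.00 = $1,662.83
Supplemental (33.5% flat on bonus): 33.5% × $10,500.00 = $3,517.50
Total income tax: $1,662.83 + $3,517.50 = $5,180.33

$5,180.33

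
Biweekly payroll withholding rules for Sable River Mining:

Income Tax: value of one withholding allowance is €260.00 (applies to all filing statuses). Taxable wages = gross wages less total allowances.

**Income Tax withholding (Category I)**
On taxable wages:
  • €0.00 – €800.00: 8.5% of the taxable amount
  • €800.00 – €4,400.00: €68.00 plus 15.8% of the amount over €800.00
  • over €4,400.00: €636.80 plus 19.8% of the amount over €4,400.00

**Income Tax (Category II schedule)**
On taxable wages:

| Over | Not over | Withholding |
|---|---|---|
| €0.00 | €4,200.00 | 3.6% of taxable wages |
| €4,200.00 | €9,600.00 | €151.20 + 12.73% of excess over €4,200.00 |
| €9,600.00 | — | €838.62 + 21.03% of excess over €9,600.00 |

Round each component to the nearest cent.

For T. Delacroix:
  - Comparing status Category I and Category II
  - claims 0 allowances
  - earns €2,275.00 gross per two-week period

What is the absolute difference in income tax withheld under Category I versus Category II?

€219.15

Income Tax (Category I): taxable = €2,275.00
  €68.00 + 15.8% × (€2,275.00 − €800.00) = €68.00 + 15.8% × €1,475.00 = €301.05
Income Tax (Category II): taxable = €2,275.00
  3.6% × €2,275.00 = €81.90
Difference: |€301.05 − €81.90| = €219.15 (higher under Category I)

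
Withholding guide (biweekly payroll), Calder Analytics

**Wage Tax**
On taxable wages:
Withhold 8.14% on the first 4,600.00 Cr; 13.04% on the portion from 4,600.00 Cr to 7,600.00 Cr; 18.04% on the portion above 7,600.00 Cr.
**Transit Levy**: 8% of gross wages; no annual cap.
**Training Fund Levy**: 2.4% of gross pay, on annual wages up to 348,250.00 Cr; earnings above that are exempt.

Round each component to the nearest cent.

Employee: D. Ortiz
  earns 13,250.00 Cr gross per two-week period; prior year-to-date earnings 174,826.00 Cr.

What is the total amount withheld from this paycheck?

3,162.90 Cr

Wage Tax: taxable = 13,250.00 Cr
  765.64 Cr + 18.04% × (13,250.00 Cr − 7,600.00 Cr) = 765.64 Cr + 18.04% × 5,650.00 Cr = 1,784.90 Cr
Transit Levy: 8% × 13,250.00 Cr = 1,060.00 Cr
Training Fund Levy: 2.4% × 13,250.00 Cr = 318.00 Cr
Total: 1,784.90 Cr + 1,060.00 Cr + 318.00 Cr = 3,162.90 Cr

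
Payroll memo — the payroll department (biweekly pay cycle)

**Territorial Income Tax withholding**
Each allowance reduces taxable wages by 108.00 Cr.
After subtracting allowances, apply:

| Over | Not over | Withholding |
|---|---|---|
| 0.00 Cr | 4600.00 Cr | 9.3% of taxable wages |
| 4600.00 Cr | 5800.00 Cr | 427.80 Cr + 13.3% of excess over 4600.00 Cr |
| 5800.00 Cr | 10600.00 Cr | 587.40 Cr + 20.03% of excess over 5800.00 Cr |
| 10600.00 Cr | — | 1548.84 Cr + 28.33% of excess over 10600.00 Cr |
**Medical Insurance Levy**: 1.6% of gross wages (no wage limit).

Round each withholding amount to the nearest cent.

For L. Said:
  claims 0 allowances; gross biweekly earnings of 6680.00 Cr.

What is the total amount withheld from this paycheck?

Territorial Income Tax: taxable = 6680.00 Cr
  587.40 Cr + 20.03% × (6680.00 Cr − 5800.00 Cr) = 587.40 Cr + 20.03% × 880.00 Cr = 763.66 Cr
Medical Insurance Levy: 1.6% × 6680.00 Cr = 106.88 Cr
Total: 763.66 Cr + 106.88 Cr = 870.54 Cr

870.54 Cr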